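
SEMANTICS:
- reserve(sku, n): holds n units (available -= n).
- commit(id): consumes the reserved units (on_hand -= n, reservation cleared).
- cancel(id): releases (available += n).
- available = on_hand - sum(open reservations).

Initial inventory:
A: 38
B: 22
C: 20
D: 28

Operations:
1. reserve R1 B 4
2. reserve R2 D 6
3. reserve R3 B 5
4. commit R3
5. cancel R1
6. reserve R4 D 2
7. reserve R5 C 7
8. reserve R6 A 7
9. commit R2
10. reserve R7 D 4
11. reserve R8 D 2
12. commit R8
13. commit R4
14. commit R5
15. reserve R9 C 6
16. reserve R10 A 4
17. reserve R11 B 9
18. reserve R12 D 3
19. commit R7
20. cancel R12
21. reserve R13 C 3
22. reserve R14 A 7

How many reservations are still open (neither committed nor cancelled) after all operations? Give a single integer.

Answer: 6

Derivation:
Step 1: reserve R1 B 4 -> on_hand[A=38 B=22 C=20 D=28] avail[A=38 B=18 C=20 D=28] open={R1}
Step 2: reserve R2 D 6 -> on_hand[A=38 B=22 C=20 D=28] avail[A=38 B=18 C=20 D=22] open={R1,R2}
Step 3: reserve R3 B 5 -> on_hand[A=38 B=22 C=20 D=28] avail[A=38 B=13 C=20 D=22] open={R1,R2,R3}
Step 4: commit R3 -> on_hand[A=38 B=17 C=20 D=28] avail[A=38 B=13 C=20 D=22] open={R1,R2}
Step 5: cancel R1 -> on_hand[A=38 B=17 C=20 D=28] avail[A=38 B=17 C=20 D=22] open={R2}
Step 6: reserve R4 D 2 -> on_hand[A=38 B=17 C=20 D=28] avail[A=38 B=17 C=20 D=20] open={R2,R4}
Step 7: reserve R5 C 7 -> on_hand[A=38 B=17 C=20 D=28] avail[A=38 B=17 C=13 D=20] open={R2,R4,R5}
Step 8: reserve R6 A 7 -> on_hand[A=38 B=17 C=20 D=28] avail[A=31 B=17 C=13 D=20] open={R2,R4,R5,R6}
Step 9: commit R2 -> on_hand[A=38 B=17 C=20 D=22] avail[A=31 B=17 C=13 D=20] open={R4,R5,R6}
Step 10: reserve R7 D 4 -> on_hand[A=38 B=17 C=20 D=22] avail[A=31 B=17 C=13 D=16] open={R4,R5,R6,R7}
Step 11: reserve R8 D 2 -> on_hand[A=38 B=17 C=20 D=22] avail[A=31 B=17 C=13 D=14] open={R4,R5,R6,R7,R8}
Step 12: commit R8 -> on_hand[A=38 B=17 C=20 D=20] avail[A=31 B=17 C=13 D=14] open={R4,R5,R6,R7}
Step 13: commit R4 -> on_hand[A=38 B=17 C=20 D=18] avail[A=31 B=17 C=13 D=14] open={R5,R6,R7}
Step 14: commit R5 -> on_hand[A=38 B=17 C=13 D=18] avail[A=31 B=17 C=13 D=14] open={R6,R7}
Step 15: reserve R9 C 6 -> on_hand[A=38 B=17 C=13 D=18] avail[A=31 B=17 C=7 D=14] open={R6,R7,R9}
Step 16: reserve R10 A 4 -> on_hand[A=38 B=17 C=13 D=18] avail[A=27 B=17 C=7 D=14] open={R10,R6,R7,R9}
Step 17: reserve R11 B 9 -> on_hand[A=38 B=17 C=13 D=18] avail[A=27 B=8 C=7 D=14] open={R10,R11,R6,R7,R9}
Step 18: reserve R12 D 3 -> on_hand[A=38 B=17 C=13 D=18] avail[A=27 B=8 C=7 D=11] open={R10,R11,R12,R6,R7,R9}
Step 19: commit R7 -> on_hand[A=38 B=17 C=13 D=14] avail[A=27 B=8 C=7 D=11] open={R10,R11,R12,R6,R9}
Step 20: cancel R12 -> on_hand[A=38 B=17 C=13 D=14] avail[A=27 B=8 C=7 D=14] open={R10,R11,R6,R9}
Step 21: reserve R13 C 3 -> on_hand[A=38 B=17 C=13 D=14] avail[A=27 B=8 C=4 D=14] open={R10,R11,R13,R6,R9}
Step 22: reserve R14 A 7 -> on_hand[A=38 B=17 C=13 D=14] avail[A=20 B=8 C=4 D=14] open={R10,R11,R13,R14,R6,R9}
Open reservations: ['R10', 'R11', 'R13', 'R14', 'R6', 'R9'] -> 6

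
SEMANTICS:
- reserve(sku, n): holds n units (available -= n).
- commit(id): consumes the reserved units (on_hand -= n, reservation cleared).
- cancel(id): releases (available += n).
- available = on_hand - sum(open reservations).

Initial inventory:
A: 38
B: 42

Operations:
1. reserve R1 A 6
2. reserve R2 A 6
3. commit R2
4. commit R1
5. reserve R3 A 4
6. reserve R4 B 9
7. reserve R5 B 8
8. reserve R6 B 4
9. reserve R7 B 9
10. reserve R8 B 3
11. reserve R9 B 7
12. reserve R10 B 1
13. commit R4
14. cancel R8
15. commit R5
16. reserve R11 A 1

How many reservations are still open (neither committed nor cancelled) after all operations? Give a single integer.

Answer: 6

Derivation:
Step 1: reserve R1 A 6 -> on_hand[A=38 B=42] avail[A=32 B=42] open={R1}
Step 2: reserve R2 A 6 -> on_hand[A=38 B=42] avail[A=26 B=42] open={R1,R2}
Step 3: commit R2 -> on_hand[A=32 B=42] avail[A=26 B=42] open={R1}
Step 4: commit R1 -> on_hand[A=26 B=42] avail[A=26 B=42] open={}
Step 5: reserve R3 A 4 -> on_hand[A=26 B=42] avail[A=22 B=42] open={R3}
Step 6: reserve R4 B 9 -> on_hand[A=26 B=42] avail[A=22 B=33] open={R3,R4}
Step 7: reserve R5 B 8 -> on_hand[A=26 B=42] avail[A=22 B=25] open={R3,R4,R5}
Step 8: reserve R6 B 4 -> on_hand[A=26 B=42] avail[A=22 B=21] open={R3,R4,R5,R6}
Step 9: reserve R7 B 9 -> on_hand[A=26 B=42] avail[A=22 B=12] open={R3,R4,R5,R6,R7}
Step 10: reserve R8 B 3 -> on_hand[A=26 B=42] avail[A=22 B=9] open={R3,R4,R5,R6,R7,R8}
Step 11: reserve R9 B 7 -> on_hand[A=26 B=42] avail[A=22 B=2] open={R3,R4,R5,R6,R7,R8,R9}
Step 12: reserve R10 B 1 -> on_hand[A=26 B=42] avail[A=22 B=1] open={R10,R3,R4,R5,R6,R7,R8,R9}
Step 13: commit R4 -> on_hand[A=26 B=33] avail[A=22 B=1] open={R10,R3,R5,R6,R7,R8,R9}
Step 14: cancel R8 -> on_hand[A=26 B=33] avail[A=22 B=4] open={R10,R3,R5,R6,R7,R9}
Step 15: commit R5 -> on_hand[A=26 B=25] avail[A=22 B=4] open={R10,R3,R6,R7,R9}
Step 16: reserve R11 A 1 -> on_hand[A=26 B=25] avail[A=21 B=4] open={R10,R11,R3,R6,R7,R9}
Open reservations: ['R10', 'R11', 'R3', 'R6', 'R7', 'R9'] -> 6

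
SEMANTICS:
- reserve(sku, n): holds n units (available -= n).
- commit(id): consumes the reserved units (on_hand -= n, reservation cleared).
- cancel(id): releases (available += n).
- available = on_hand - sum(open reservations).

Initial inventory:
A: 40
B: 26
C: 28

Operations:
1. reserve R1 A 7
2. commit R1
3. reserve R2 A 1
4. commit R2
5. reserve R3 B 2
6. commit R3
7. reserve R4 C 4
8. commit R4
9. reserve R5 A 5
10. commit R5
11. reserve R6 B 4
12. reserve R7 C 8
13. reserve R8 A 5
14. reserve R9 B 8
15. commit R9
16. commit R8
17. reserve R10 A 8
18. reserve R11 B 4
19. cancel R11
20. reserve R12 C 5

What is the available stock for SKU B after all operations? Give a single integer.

Answer: 12

Derivation:
Step 1: reserve R1 A 7 -> on_hand[A=40 B=26 C=28] avail[A=33 B=26 C=28] open={R1}
Step 2: commit R1 -> on_hand[A=33 B=26 C=28] avail[A=33 B=26 C=28] open={}
Step 3: reserve R2 A 1 -> on_hand[A=33 B=26 C=28] avail[A=32 B=26 C=28] open={R2}
Step 4: commit R2 -> on_hand[A=32 B=26 C=28] avail[A=32 B=26 C=28] open={}
Step 5: reserve R3 B 2 -> on_hand[A=32 B=26 C=28] avail[A=32 B=24 C=28] open={R3}
Step 6: commit R3 -> on_hand[A=32 B=24 C=28] avail[A=32 B=24 C=28] open={}
Step 7: reserve R4 C 4 -> on_hand[A=32 B=24 C=28] avail[A=32 B=24 C=24] open={R4}
Step 8: commit R4 -> on_hand[A=32 B=24 C=24] avail[A=32 B=24 C=24] open={}
Step 9: reserve R5 A 5 -> on_hand[A=32 B=24 C=24] avail[A=27 B=24 C=24] open={R5}
Step 10: commit R5 -> on_hand[A=27 B=24 C=24] avail[A=27 B=24 C=24] open={}
Step 11: reserve R6 B 4 -> on_hand[A=27 B=24 C=24] avail[A=27 B=20 C=24] open={R6}
Step 12: reserve R7 C 8 -> on_hand[A=27 B=24 C=24] avail[A=27 B=20 C=16] open={R6,R7}
Step 13: reserve R8 A 5 -> on_hand[A=27 B=24 C=24] avail[A=22 B=20 C=16] open={R6,R7,R8}
Step 14: reserve R9 B 8 -> on_hand[A=27 B=24 C=24] avail[A=22 B=12 C=16] open={R6,R7,R8,R9}
Step 15: commit R9 -> on_hand[A=27 B=16 C=24] avail[A=22 B=12 C=16] open={R6,R7,R8}
Step 16: commit R8 -> on_hand[A=22 B=16 C=24] avail[A=22 B=12 C=16] open={R6,R7}
Step 17: reserve R10 A 8 -> on_hand[A=22 B=16 C=24] avail[A=14 B=12 C=16] open={R10,R6,R7}
Step 18: reserve R11 B 4 -> on_hand[A=22 B=16 C=24] avail[A=14 B=8 C=16] open={R10,R11,R6,R7}
Step 19: cancel R11 -> on_hand[A=22 B=16 C=24] avail[A=14 B=12 C=16] open={R10,R6,R7}
Step 20: reserve R12 C 5 -> on_hand[A=22 B=16 C=24] avail[A=14 B=12 C=11] open={R10,R12,R6,R7}
Final available[B] = 12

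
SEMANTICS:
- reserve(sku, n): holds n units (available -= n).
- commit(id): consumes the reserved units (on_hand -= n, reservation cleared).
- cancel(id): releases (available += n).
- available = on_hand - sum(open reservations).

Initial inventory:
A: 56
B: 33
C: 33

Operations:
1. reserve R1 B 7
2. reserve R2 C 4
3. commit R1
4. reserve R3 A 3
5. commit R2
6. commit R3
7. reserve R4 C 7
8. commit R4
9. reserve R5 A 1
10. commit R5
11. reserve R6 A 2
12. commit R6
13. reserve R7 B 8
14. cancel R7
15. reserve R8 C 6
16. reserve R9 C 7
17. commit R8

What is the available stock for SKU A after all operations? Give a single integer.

Step 1: reserve R1 B 7 -> on_hand[A=56 B=33 C=33] avail[A=56 B=26 C=33] open={R1}
Step 2: reserve R2 C 4 -> on_hand[A=56 B=33 C=33] avail[A=56 B=26 C=29] open={R1,R2}
Step 3: commit R1 -> on_hand[A=56 B=26 C=33] avail[A=56 B=26 C=29] open={R2}
Step 4: reserve R3 A 3 -> on_hand[A=56 B=26 C=33] avail[A=53 B=26 C=29] open={R2,R3}
Step 5: commit R2 -> on_hand[A=56 B=26 C=29] avail[A=53 B=26 C=29] open={R3}
Step 6: commit R3 -> on_hand[A=53 B=26 C=29] avail[A=53 B=26 C=29] open={}
Step 7: reserve R4 C 7 -> on_hand[A=53 B=26 C=29] avail[A=53 B=26 C=22] open={R4}
Step 8: commit R4 -> on_hand[A=53 B=26 C=22] avail[A=53 B=26 C=22] open={}
Step 9: reserve R5 A 1 -> on_hand[A=53 B=26 C=22] avail[A=52 B=26 C=22] open={R5}
Step 10: commit R5 -> on_hand[A=52 B=26 C=22] avail[A=52 B=26 C=22] open={}
Step 11: reserve R6 A 2 -> on_hand[A=52 B=26 C=22] avail[A=50 B=26 C=22] open={R6}
Step 12: commit R6 -> on_hand[A=50 B=26 C=22] avail[A=50 B=26 C=22] open={}
Step 13: reserve R7 B 8 -> on_hand[A=50 B=26 C=22] avail[A=50 B=18 C=22] open={R7}
Step 14: cancel R7 -> on_hand[A=50 B=26 C=22] avail[A=50 B=26 C=22] open={}
Step 15: reserve R8 C 6 -> on_hand[A=50 B=26 C=22] avail[A=50 B=26 C=16] open={R8}
Step 16: reserve R9 C 7 -> on_hand[A=50 B=26 C=22] avail[A=50 B=26 C=9] open={R8,R9}
Step 17: commit R8 -> on_hand[A=50 B=26 C=16] avail[A=50 B=26 C=9] open={R9}
Final available[A] = 50

Answer: 50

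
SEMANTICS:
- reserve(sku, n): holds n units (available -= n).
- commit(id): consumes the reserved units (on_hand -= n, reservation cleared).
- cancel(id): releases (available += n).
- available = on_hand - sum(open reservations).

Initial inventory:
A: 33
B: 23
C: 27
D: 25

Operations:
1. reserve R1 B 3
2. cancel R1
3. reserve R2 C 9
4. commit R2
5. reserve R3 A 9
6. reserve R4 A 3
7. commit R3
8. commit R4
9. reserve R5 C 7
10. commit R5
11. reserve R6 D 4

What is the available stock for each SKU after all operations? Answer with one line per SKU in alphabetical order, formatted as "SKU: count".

Answer: A: 21
B: 23
C: 11
D: 21

Derivation:
Step 1: reserve R1 B 3 -> on_hand[A=33 B=23 C=27 D=25] avail[A=33 B=20 C=27 D=25] open={R1}
Step 2: cancel R1 -> on_hand[A=33 B=23 C=27 D=25] avail[A=33 B=23 C=27 D=25] open={}
Step 3: reserve R2 C 9 -> on_hand[A=33 B=23 C=27 D=25] avail[A=33 B=23 C=18 D=25] open={R2}
Step 4: commit R2 -> on_hand[A=33 B=23 C=18 D=25] avail[A=33 B=23 C=18 D=25] open={}
Step 5: reserve R3 A 9 -> on_hand[A=33 B=23 C=18 D=25] avail[A=24 B=23 C=18 D=25] open={R3}
Step 6: reserve R4 A 3 -> on_hand[A=33 B=23 C=18 D=25] avail[A=21 B=23 C=18 D=25] open={R3,R4}
Step 7: commit R3 -> on_hand[A=24 B=23 C=18 D=25] avail[A=21 B=23 C=18 D=25] open={R4}
Step 8: commit R4 -> on_hand[A=21 B=23 C=18 D=25] avail[A=21 B=23 C=18 D=25] open={}
Step 9: reserve R5 C 7 -> on_hand[A=21 B=23 C=18 D=25] avail[A=21 B=23 C=11 D=25] open={R5}
Step 10: commit R5 -> on_hand[A=21 B=23 C=11 D=25] avail[A=21 B=23 C=11 D=25] open={}
Step 11: reserve R6 D 4 -> on_hand[A=21 B=23 C=11 D=25] avail[A=21 B=23 C=11 D=21] open={R6}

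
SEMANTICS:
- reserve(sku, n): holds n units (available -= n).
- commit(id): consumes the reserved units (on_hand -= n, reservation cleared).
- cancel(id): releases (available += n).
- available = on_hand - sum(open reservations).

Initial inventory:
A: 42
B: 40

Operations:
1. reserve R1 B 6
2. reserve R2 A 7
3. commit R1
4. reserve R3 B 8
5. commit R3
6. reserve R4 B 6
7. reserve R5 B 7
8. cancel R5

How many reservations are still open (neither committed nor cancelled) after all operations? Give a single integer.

Answer: 2

Derivation:
Step 1: reserve R1 B 6 -> on_hand[A=42 B=40] avail[A=42 B=34] open={R1}
Step 2: reserve R2 A 7 -> on_hand[A=42 B=40] avail[A=35 B=34] open={R1,R2}
Step 3: commit R1 -> on_hand[A=42 B=34] avail[A=35 B=34] open={R2}
Step 4: reserve R3 B 8 -> on_hand[A=42 B=34] avail[A=35 B=26] open={R2,R3}
Step 5: commit R3 -> on_hand[A=42 B=26] avail[A=35 B=26] open={R2}
Step 6: reserve R4 B 6 -> on_hand[A=42 B=26] avail[A=35 B=20] open={R2,R4}
Step 7: reserve R5 B 7 -> on_hand[A=42 B=26] avail[A=35 B=13] open={R2,R4,R5}
Step 8: cancel R5 -> on_hand[A=42 B=26] avail[A=35 B=20] open={R2,R4}
Open reservations: ['R2', 'R4'] -> 2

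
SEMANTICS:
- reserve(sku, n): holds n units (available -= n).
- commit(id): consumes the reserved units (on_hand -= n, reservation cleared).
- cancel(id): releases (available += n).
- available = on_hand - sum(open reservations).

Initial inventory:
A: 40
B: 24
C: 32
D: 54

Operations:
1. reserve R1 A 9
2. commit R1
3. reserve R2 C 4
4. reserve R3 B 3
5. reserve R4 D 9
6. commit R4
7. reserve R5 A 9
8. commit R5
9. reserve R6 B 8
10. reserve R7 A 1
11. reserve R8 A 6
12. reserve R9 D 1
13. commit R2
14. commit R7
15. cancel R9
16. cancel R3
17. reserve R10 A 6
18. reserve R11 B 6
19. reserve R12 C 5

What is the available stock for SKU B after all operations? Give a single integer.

Step 1: reserve R1 A 9 -> on_hand[A=40 B=24 C=32 D=54] avail[A=31 B=24 C=32 D=54] open={R1}
Step 2: commit R1 -> on_hand[A=31 B=24 C=32 D=54] avail[A=31 B=24 C=32 D=54] open={}
Step 3: reserve R2 C 4 -> on_hand[A=31 B=24 C=32 D=54] avail[A=31 B=24 C=28 D=54] open={R2}
Step 4: reserve R3 B 3 -> on_hand[A=31 B=24 C=32 D=54] avail[A=31 B=21 C=28 D=54] open={R2,R3}
Step 5: reserve R4 D 9 -> on_hand[A=31 B=24 C=32 D=54] avail[A=31 B=21 C=28 D=45] open={R2,R3,R4}
Step 6: commit R4 -> on_hand[A=31 B=24 C=32 D=45] avail[A=31 B=21 C=28 D=45] open={R2,R3}
Step 7: reserve R5 A 9 -> on_hand[A=31 B=24 C=32 D=45] avail[A=22 B=21 C=28 D=45] open={R2,R3,R5}
Step 8: commit R5 -> on_hand[A=22 B=24 C=32 D=45] avail[A=22 B=21 C=28 D=45] open={R2,R3}
Step 9: reserve R6 B 8 -> on_hand[A=22 B=24 C=32 D=45] avail[A=22 B=13 C=28 D=45] open={R2,R3,R6}
Step 10: reserve R7 A 1 -> on_hand[A=22 B=24 C=32 D=45] avail[A=21 B=13 C=28 D=45] open={R2,R3,R6,R7}
Step 11: reserve R8 A 6 -> on_hand[A=22 B=24 C=32 D=45] avail[A=15 B=13 C=28 D=45] open={R2,R3,R6,R7,R8}
Step 12: reserve R9 D 1 -> on_hand[A=22 B=24 C=32 D=45] avail[A=15 B=13 C=28 D=44] open={R2,R3,R6,R7,R8,R9}
Step 13: commit R2 -> on_hand[A=22 B=24 C=28 D=45] avail[A=15 B=13 C=28 D=44] open={R3,R6,R7,R8,R9}
Step 14: commit R7 -> on_hand[A=21 B=24 C=28 D=45] avail[A=15 B=13 C=28 D=44] open={R3,R6,R8,R9}
Step 15: cancel R9 -> on_hand[A=21 B=24 C=28 D=45] avail[A=15 B=13 C=28 D=45] open={R3,R6,R8}
Step 16: cancel R3 -> on_hand[A=21 B=24 C=28 D=45] avail[A=15 B=16 C=28 D=45] open={R6,R8}
Step 17: reserve R10 A 6 -> on_hand[A=21 B=24 C=28 D=45] avail[A=9 B=16 C=28 D=45] open={R10,R6,R8}
Step 18: reserve R11 B 6 -> on_hand[A=21 B=24 C=28 D=45] avail[A=9 B=10 C=28 D=45] open={R10,R11,R6,R8}
Step 19: reserve R12 C 5 -> on_hand[A=21 B=24 C=28 D=45] avail[A=9 B=10 C=23 D=45] open={R10,R11,R12,R6,R8}
Final available[B] = 10

Answer: 10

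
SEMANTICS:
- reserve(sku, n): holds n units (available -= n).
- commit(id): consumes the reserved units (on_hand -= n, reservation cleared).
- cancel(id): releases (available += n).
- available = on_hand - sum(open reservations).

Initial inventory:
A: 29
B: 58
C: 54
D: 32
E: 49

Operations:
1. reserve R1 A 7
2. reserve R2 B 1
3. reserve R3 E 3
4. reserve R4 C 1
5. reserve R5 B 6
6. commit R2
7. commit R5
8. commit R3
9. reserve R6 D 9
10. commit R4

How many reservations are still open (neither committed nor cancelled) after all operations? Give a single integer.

Answer: 2

Derivation:
Step 1: reserve R1 A 7 -> on_hand[A=29 B=58 C=54 D=32 E=49] avail[A=22 B=58 C=54 D=32 E=49] open={R1}
Step 2: reserve R2 B 1 -> on_hand[A=29 B=58 C=54 D=32 E=49] avail[A=22 B=57 C=54 D=32 E=49] open={R1,R2}
Step 3: reserve R3 E 3 -> on_hand[A=29 B=58 C=54 D=32 E=49] avail[A=22 B=57 C=54 D=32 E=46] open={R1,R2,R3}
Step 4: reserve R4 C 1 -> on_hand[A=29 B=58 C=54 D=32 E=49] avail[A=22 B=57 C=53 D=32 E=46] open={R1,R2,R3,R4}
Step 5: reserve R5 B 6 -> on_hand[A=29 B=58 C=54 D=32 E=49] avail[A=22 B=51 C=53 D=32 E=46] open={R1,R2,R3,R4,R5}
Step 6: commit R2 -> on_hand[A=29 B=57 C=54 D=32 E=49] avail[A=22 B=51 C=53 D=32 E=46] open={R1,R3,R4,R5}
Step 7: commit R5 -> on_hand[A=29 B=51 C=54 D=32 E=49] avail[A=22 B=51 C=53 D=32 E=46] open={R1,R3,R4}
Step 8: commit R3 -> on_hand[A=29 B=51 C=54 D=32 E=46] avail[A=22 B=51 C=53 D=32 E=46] open={R1,R4}
Step 9: reserve R6 D 9 -> on_hand[A=29 B=51 C=54 D=32 E=46] avail[A=22 B=51 C=53 D=23 E=46] open={R1,R4,R6}
Step 10: commit R4 -> on_hand[A=29 B=51 C=53 D=32 E=46] avail[A=22 B=51 C=53 D=23 E=46] open={R1,R6}
Open reservations: ['R1', 'R6'] -> 2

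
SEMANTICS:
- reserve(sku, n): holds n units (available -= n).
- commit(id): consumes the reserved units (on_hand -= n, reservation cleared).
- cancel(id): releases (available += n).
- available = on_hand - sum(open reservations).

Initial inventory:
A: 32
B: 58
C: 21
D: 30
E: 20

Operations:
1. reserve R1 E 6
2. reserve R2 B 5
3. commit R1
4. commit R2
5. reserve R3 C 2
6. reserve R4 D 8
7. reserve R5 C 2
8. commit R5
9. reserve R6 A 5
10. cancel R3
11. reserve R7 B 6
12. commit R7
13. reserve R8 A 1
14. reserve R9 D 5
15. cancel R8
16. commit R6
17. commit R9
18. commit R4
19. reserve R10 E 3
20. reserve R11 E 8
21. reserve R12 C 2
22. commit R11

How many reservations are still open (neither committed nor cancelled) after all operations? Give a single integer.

Answer: 2

Derivation:
Step 1: reserve R1 E 6 -> on_hand[A=32 B=58 C=21 D=30 E=20] avail[A=32 B=58 C=21 D=30 E=14] open={R1}
Step 2: reserve R2 B 5 -> on_hand[A=32 B=58 C=21 D=30 E=20] avail[A=32 B=53 C=21 D=30 E=14] open={R1,R2}
Step 3: commit R1 -> on_hand[A=32 B=58 C=21 D=30 E=14] avail[A=32 B=53 C=21 D=30 E=14] open={R2}
Step 4: commit R2 -> on_hand[A=32 B=53 C=21 D=30 E=14] avail[A=32 B=53 C=21 D=30 E=14] open={}
Step 5: reserve R3 C 2 -> on_hand[A=32 B=53 C=21 D=30 E=14] avail[A=32 B=53 C=19 D=30 E=14] open={R3}
Step 6: reserve R4 D 8 -> on_hand[A=32 B=53 C=21 D=30 E=14] avail[A=32 B=53 C=19 D=22 E=14] open={R3,R4}
Step 7: reserve R5 C 2 -> on_hand[A=32 B=53 C=21 D=30 E=14] avail[A=32 B=53 C=17 D=22 E=14] open={R3,R4,R5}
Step 8: commit R5 -> on_hand[A=32 B=53 C=19 D=30 E=14] avail[A=32 B=53 C=17 D=22 E=14] open={R3,R4}
Step 9: reserve R6 A 5 -> on_hand[A=32 B=53 C=19 D=30 E=14] avail[A=27 B=53 C=17 D=22 E=14] open={R3,R4,R6}
Step 10: cancel R3 -> on_hand[A=32 B=53 C=19 D=30 E=14] avail[A=27 B=53 C=19 D=22 E=14] open={R4,R6}
Step 11: reserve R7 B 6 -> on_hand[A=32 B=53 C=19 D=30 E=14] avail[A=27 B=47 C=19 D=22 E=14] open={R4,R6,R7}
Step 12: commit R7 -> on_hand[A=32 B=47 C=19 D=30 E=14] avail[A=27 B=47 C=19 D=22 E=14] open={R4,R6}
Step 13: reserve R8 A 1 -> on_hand[A=32 B=47 C=19 D=30 E=14] avail[A=26 B=47 C=19 D=22 E=14] open={R4,R6,R8}
Step 14: reserve R9 D 5 -> on_hand[A=32 B=47 C=19 D=30 E=14] avail[A=26 B=47 C=19 D=17 E=14] open={R4,R6,R8,R9}
Step 15: cancel R8 -> on_hand[A=32 B=47 C=19 D=30 E=14] avail[A=27 B=47 C=19 D=17 E=14] open={R4,R6,R9}
Step 16: commit R6 -> on_hand[A=27 B=47 C=19 D=30 E=14] avail[A=27 B=47 C=19 D=17 E=14] open={R4,R9}
Step 17: commit R9 -> on_hand[A=27 B=47 C=19 D=25 E=14] avail[A=27 B=47 C=19 D=17 E=14] open={R4}
Step 18: commit R4 -> on_hand[A=27 B=47 C=19 D=17 E=14] avail[A=27 B=47 C=19 D=17 E=14] open={}
Step 19: reserve R10 E 3 -> on_hand[A=27 B=47 C=19 D=17 E=14] avail[A=27 B=47 C=19 D=17 E=11] open={R10}
Step 20: reserve R11 E 8 -> on_hand[A=27 B=47 C=19 D=17 E=14] avail[A=27 B=47 C=19 D=17 E=3] open={R10,R11}
Step 21: reserve R12 C 2 -> on_hand[A=27 B=47 C=19 D=17 E=14] avail[A=27 B=47 C=17 D=17 E=3] open={R10,R11,R12}
Step 22: commit R11 -> on_hand[A=27 B=47 C=19 D=17 E=6] avail[A=27 B=47 C=17 D=17 E=3] open={R10,R12}
Open reservations: ['R10', 'R12'] -> 2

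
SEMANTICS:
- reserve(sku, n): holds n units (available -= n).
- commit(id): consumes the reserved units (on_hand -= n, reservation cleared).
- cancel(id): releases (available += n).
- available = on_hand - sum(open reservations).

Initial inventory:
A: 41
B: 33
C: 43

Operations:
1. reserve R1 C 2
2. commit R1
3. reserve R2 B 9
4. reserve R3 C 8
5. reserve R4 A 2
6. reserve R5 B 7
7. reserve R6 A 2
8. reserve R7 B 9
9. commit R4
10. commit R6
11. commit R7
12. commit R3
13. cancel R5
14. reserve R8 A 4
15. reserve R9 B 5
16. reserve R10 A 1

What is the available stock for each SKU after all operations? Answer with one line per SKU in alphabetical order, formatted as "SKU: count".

Step 1: reserve R1 C 2 -> on_hand[A=41 B=33 C=43] avail[A=41 B=33 C=41] open={R1}
Step 2: commit R1 -> on_hand[A=41 B=33 C=41] avail[A=41 B=33 C=41] open={}
Step 3: reserve R2 B 9 -> on_hand[A=41 B=33 C=41] avail[A=41 B=24 C=41] open={R2}
Step 4: reserve R3 C 8 -> on_hand[A=41 B=33 C=41] avail[A=41 B=24 C=33] open={R2,R3}
Step 5: reserve R4 A 2 -> on_hand[A=41 B=33 C=41] avail[A=39 B=24 C=33] open={R2,R3,R4}
Step 6: reserve R5 B 7 -> on_hand[A=41 B=33 C=41] avail[A=39 B=17 C=33] open={R2,R3,R4,R5}
Step 7: reserve R6 A 2 -> on_hand[A=41 B=33 C=41] avail[A=37 B=17 C=33] open={R2,R3,R4,R5,R6}
Step 8: reserve R7 B 9 -> on_hand[A=41 B=33 C=41] avail[A=37 B=8 C=33] open={R2,R3,R4,R5,R6,R7}
Step 9: commit R4 -> on_hand[A=39 B=33 C=41] avail[A=37 B=8 C=33] open={R2,R3,R5,R6,R7}
Step 10: commit R6 -> on_hand[A=37 B=33 C=41] avail[A=37 B=8 C=33] open={R2,R3,R5,R7}
Step 11: commit R7 -> on_hand[A=37 B=24 C=41] avail[A=37 B=8 C=33] open={R2,R3,R5}
Step 12: commit R3 -> on_hand[A=37 B=24 C=33] avail[A=37 B=8 C=33] open={R2,R5}
Step 13: cancel R5 -> on_hand[A=37 B=24 C=33] avail[A=37 B=15 C=33] open={R2}
Step 14: reserve R8 A 4 -> on_hand[A=37 B=24 C=33] avail[A=33 B=15 C=33] open={R2,R8}
Step 15: reserve R9 B 5 -> on_hand[A=37 B=24 C=33] avail[A=33 B=10 C=33] open={R2,R8,R9}
Step 16: reserve R10 A 1 -> on_hand[A=37 B=24 C=33] avail[A=32 B=10 C=33] open={R10,R2,R8,R9}

Answer: A: 32
B: 10
C: 33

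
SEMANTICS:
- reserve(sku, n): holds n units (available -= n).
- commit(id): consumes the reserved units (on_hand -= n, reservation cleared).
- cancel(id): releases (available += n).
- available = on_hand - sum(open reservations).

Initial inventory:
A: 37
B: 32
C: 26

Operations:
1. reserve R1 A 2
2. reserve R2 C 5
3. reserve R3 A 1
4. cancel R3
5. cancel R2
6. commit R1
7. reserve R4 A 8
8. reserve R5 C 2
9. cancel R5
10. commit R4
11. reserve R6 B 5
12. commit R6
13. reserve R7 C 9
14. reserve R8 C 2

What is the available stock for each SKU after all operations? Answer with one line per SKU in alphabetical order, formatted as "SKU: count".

Step 1: reserve R1 A 2 -> on_hand[A=37 B=32 C=26] avail[A=35 B=32 C=26] open={R1}
Step 2: reserve R2 C 5 -> on_hand[A=37 B=32 C=26] avail[A=35 B=32 C=21] open={R1,R2}
Step 3: reserve R3 A 1 -> on_hand[A=37 B=32 C=26] avail[A=34 B=32 C=21] open={R1,R2,R3}
Step 4: cancel R3 -> on_hand[A=37 B=32 C=26] avail[A=35 B=32 C=21] open={R1,R2}
Step 5: cancel R2 -> on_hand[A=37 B=32 C=26] avail[A=35 B=32 C=26] open={R1}
Step 6: commit R1 -> on_hand[A=35 B=32 C=26] avail[A=35 B=32 C=26] open={}
Step 7: reserve R4 A 8 -> on_hand[A=35 B=32 C=26] avail[A=27 B=32 C=26] open={R4}
Step 8: reserve R5 C 2 -> on_hand[A=35 B=32 C=26] avail[A=27 B=32 C=24] open={R4,R5}
Step 9: cancel R5 -> on_hand[A=35 B=32 C=26] avail[A=27 B=32 C=26] open={R4}
Step 10: commit R4 -> on_hand[A=27 B=32 C=26] avail[A=27 B=32 C=26] open={}
Step 11: reserve R6 B 5 -> on_hand[A=27 B=32 C=26] avail[A=27 B=27 C=26] open={R6}
Step 12: commit R6 -> on_hand[A=27 B=27 C=26] avail[A=27 B=27 C=26] open={}
Step 13: reserve R7 C 9 -> on_hand[A=27 B=27 C=26] avail[A=27 B=27 C=17] open={R7}
Step 14: reserve R8 C 2 -> on_hand[A=27 B=27 C=26] avail[A=27 B=27 C=15] open={R7,R8}

Answer: A: 27
B: 27
C: 15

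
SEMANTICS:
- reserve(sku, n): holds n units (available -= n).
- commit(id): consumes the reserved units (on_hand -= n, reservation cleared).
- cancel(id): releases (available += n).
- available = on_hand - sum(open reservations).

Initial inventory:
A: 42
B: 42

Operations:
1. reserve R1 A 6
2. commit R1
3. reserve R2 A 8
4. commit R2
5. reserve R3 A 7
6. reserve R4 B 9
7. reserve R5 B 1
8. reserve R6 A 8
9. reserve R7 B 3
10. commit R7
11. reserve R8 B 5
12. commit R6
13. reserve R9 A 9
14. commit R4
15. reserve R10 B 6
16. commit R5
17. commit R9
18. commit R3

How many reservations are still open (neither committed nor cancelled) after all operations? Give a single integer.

Step 1: reserve R1 A 6 -> on_hand[A=42 B=42] avail[A=36 B=42] open={R1}
Step 2: commit R1 -> on_hand[A=36 B=42] avail[A=36 B=42] open={}
Step 3: reserve R2 A 8 -> on_hand[A=36 B=42] avail[A=28 B=42] open={R2}
Step 4: commit R2 -> on_hand[A=28 B=42] avail[A=28 B=42] open={}
Step 5: reserve R3 A 7 -> on_hand[A=28 B=42] avail[A=21 B=42] open={R3}
Step 6: reserve R4 B 9 -> on_hand[A=28 B=42] avail[A=21 B=33] open={R3,R4}
Step 7: reserve R5 B 1 -> on_hand[A=28 B=42] avail[A=21 B=32] open={R3,R4,R5}
Step 8: reserve R6 A 8 -> on_hand[A=28 B=42] avail[A=13 B=32] open={R3,R4,R5,R6}
Step 9: reserve R7 B 3 -> on_hand[A=28 B=42] avail[A=13 B=29] open={R3,R4,R5,R6,R7}
Step 10: commit R7 -> on_hand[A=28 B=39] avail[A=13 B=29] open={R3,R4,R5,R6}
Step 11: reserve R8 B 5 -> on_hand[A=28 B=39] avail[A=13 B=24] open={R3,R4,R5,R6,R8}
Step 12: commit R6 -> on_hand[A=20 B=39] avail[A=13 B=24] open={R3,R4,R5,R8}
Step 13: reserve R9 A 9 -> on_hand[A=20 B=39] avail[A=4 B=24] open={R3,R4,R5,R8,R9}
Step 14: commit R4 -> on_hand[A=20 B=30] avail[A=4 B=24] open={R3,R5,R8,R9}
Step 15: reserve R10 B 6 -> on_hand[A=20 B=30] avail[A=4 B=18] open={R10,R3,R5,R8,R9}
Step 16: commit R5 -> on_hand[A=20 B=29] avail[A=4 B=18] open={R10,R3,R8,R9}
Step 17: commit R9 -> on_hand[A=11 B=29] avail[A=4 B=18] open={R10,R3,R8}
Step 18: commit R3 -> on_hand[A=4 B=29] avail[A=4 B=18] open={R10,R8}
Open reservations: ['R10', 'R8'] -> 2

Answer: 2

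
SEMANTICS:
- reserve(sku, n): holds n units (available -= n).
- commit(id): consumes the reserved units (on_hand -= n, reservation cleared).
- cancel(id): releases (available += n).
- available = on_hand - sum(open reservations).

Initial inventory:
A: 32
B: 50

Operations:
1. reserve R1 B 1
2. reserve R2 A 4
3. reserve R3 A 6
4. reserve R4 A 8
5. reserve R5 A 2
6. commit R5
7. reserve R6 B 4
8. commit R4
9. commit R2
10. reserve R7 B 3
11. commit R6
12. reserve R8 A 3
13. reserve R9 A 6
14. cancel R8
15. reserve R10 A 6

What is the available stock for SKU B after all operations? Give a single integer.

Answer: 42

Derivation:
Step 1: reserve R1 B 1 -> on_hand[A=32 B=50] avail[A=32 B=49] open={R1}
Step 2: reserve R2 A 4 -> on_hand[A=32 B=50] avail[A=28 B=49] open={R1,R2}
Step 3: reserve R3 A 6 -> on_hand[A=32 B=50] avail[A=22 B=49] open={R1,R2,R3}
Step 4: reserve R4 A 8 -> on_hand[A=32 B=50] avail[A=14 B=49] open={R1,R2,R3,R4}
Step 5: reserve R5 A 2 -> on_hand[A=32 B=50] avail[A=12 B=49] open={R1,R2,R3,R4,R5}
Step 6: commit R5 -> on_hand[A=30 B=50] avail[A=12 B=49] open={R1,R2,R3,R4}
Step 7: reserve R6 B 4 -> on_hand[A=30 B=50] avail[A=12 B=45] open={R1,R2,R3,R4,R6}
Step 8: commit R4 -> on_hand[A=22 B=50] avail[A=12 B=45] open={R1,R2,R3,R6}
Step 9: commit R2 -> on_hand[A=18 B=50] avail[A=12 B=45] open={R1,R3,R6}
Step 10: reserve R7 B 3 -> on_hand[A=18 B=50] avail[A=12 B=42] open={R1,R3,R6,R7}
Step 11: commit R6 -> on_hand[A=18 B=46] avail[A=12 B=42] open={R1,R3,R7}
Step 12: reserve R8 A 3 -> on_hand[A=18 B=46] avail[A=9 B=42] open={R1,R3,R7,R8}
Step 13: reserve R9 A 6 -> on_hand[A=18 B=46] avail[A=3 B=42] open={R1,R3,R7,R8,R9}
Step 14: cancel R8 -> on_hand[A=18 B=46] avail[A=6 B=42] open={R1,R3,R7,R9}
Step 15: reserve R10 A 6 -> on_hand[A=18 B=46] avail[A=0 B=42] open={R1,R10,R3,R7,R9}
Final available[B] = 42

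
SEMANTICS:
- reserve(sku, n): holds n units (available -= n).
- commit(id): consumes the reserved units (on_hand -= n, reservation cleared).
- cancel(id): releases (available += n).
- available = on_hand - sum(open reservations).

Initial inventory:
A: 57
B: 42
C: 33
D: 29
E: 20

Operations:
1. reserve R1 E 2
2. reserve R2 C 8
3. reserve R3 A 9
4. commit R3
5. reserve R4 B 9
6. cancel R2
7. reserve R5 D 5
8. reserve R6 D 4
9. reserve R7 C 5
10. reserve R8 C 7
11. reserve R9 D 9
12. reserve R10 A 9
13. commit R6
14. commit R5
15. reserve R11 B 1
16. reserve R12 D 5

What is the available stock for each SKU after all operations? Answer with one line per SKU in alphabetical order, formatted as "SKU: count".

Step 1: reserve R1 E 2 -> on_hand[A=57 B=42 C=33 D=29 E=20] avail[A=57 B=42 C=33 D=29 E=18] open={R1}
Step 2: reserve R2 C 8 -> on_hand[A=57 B=42 C=33 D=29 E=20] avail[A=57 B=42 C=25 D=29 E=18] open={R1,R2}
Step 3: reserve R3 A 9 -> on_hand[A=57 B=42 C=33 D=29 E=20] avail[A=48 B=42 C=25 D=29 E=18] open={R1,R2,R3}
Step 4: commit R3 -> on_hand[A=48 B=42 C=33 D=29 E=20] avail[A=48 B=42 C=25 D=29 E=18] open={R1,R2}
Step 5: reserve R4 B 9 -> on_hand[A=48 B=42 C=33 D=29 E=20] avail[A=48 B=33 C=25 D=29 E=18] open={R1,R2,R4}
Step 6: cancel R2 -> on_hand[A=48 B=42 C=33 D=29 E=20] avail[A=48 B=33 C=33 D=29 E=18] open={R1,R4}
Step 7: reserve R5 D 5 -> on_hand[A=48 B=42 C=33 D=29 E=20] avail[A=48 B=33 C=33 D=24 E=18] open={R1,R4,R5}
Step 8: reserve R6 D 4 -> on_hand[A=48 B=42 C=33 D=29 E=20] avail[A=48 B=33 C=33 D=20 E=18] open={R1,R4,R5,R6}
Step 9: reserve R7 C 5 -> on_hand[A=48 B=42 C=33 D=29 E=20] avail[A=48 B=33 C=28 D=20 E=18] open={R1,R4,R5,R6,R7}
Step 10: reserve R8 C 7 -> on_hand[A=48 B=42 C=33 D=29 E=20] avail[A=48 B=33 C=21 D=20 E=18] open={R1,R4,R5,R6,R7,R8}
Step 11: reserve R9 D 9 -> on_hand[A=48 B=42 C=33 D=29 E=20] avail[A=48 B=33 C=21 D=11 E=18] open={R1,R4,R5,R6,R7,R8,R9}
Step 12: reserve R10 A 9 -> on_hand[A=48 B=42 C=33 D=29 E=20] avail[A=39 B=33 C=21 D=11 E=18] open={R1,R10,R4,R5,R6,R7,R8,R9}
Step 13: commit R6 -> on_hand[A=48 B=42 C=33 D=25 E=20] avail[A=39 B=33 C=21 D=11 E=18] open={R1,R10,R4,R5,R7,R8,R9}
Step 14: commit R5 -> on_hand[A=48 B=42 C=33 D=20 E=20] avail[A=39 B=33 C=21 D=11 E=18] open={R1,R10,R4,R7,R8,R9}
Step 15: reserve R11 B 1 -> on_hand[A=48 B=42 C=33 D=20 E=20] avail[A=39 B=32 C=21 D=11 E=18] open={R1,R10,R11,R4,R7,R8,R9}
Step 16: reserve R12 D 5 -> on_hand[A=48 B=42 C=33 D=20 E=20] avail[A=39 B=32 C=21 D=6 E=18] open={R1,R10,R11,R12,R4,R7,R8,R9}

Answer: A: 39
B: 32
C: 21
D: 6
E: 18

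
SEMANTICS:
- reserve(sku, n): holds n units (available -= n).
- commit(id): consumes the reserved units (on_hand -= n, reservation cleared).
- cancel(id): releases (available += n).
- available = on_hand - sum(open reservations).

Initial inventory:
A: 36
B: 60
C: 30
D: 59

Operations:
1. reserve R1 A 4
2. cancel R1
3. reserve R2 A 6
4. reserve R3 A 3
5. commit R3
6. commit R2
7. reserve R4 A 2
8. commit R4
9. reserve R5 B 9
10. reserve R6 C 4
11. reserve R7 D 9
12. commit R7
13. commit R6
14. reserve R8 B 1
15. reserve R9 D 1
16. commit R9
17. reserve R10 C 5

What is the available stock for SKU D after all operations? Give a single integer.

Step 1: reserve R1 A 4 -> on_hand[A=36 B=60 C=30 D=59] avail[A=32 B=60 C=30 D=59] open={R1}
Step 2: cancel R1 -> on_hand[A=36 B=60 C=30 D=59] avail[A=36 B=60 C=30 D=59] open={}
Step 3: reserve R2 A 6 -> on_hand[A=36 B=60 C=30 D=59] avail[A=30 B=60 C=30 D=59] open={R2}
Step 4: reserve R3 A 3 -> on_hand[A=36 B=60 C=30 D=59] avail[A=27 B=60 C=30 D=59] open={R2,R3}
Step 5: commit R3 -> on_hand[A=33 B=60 C=30 D=59] avail[A=27 B=60 C=30 D=59] open={R2}
Step 6: commit R2 -> on_hand[A=27 B=60 C=30 D=59] avail[A=27 B=60 C=30 D=59] open={}
Step 7: reserve R4 A 2 -> on_hand[A=27 B=60 C=30 D=59] avail[A=25 B=60 C=30 D=59] open={R4}
Step 8: commit R4 -> on_hand[A=25 B=60 C=30 D=59] avail[A=25 B=60 C=30 D=59] open={}
Step 9: reserve R5 B 9 -> on_hand[A=25 B=60 C=30 D=59] avail[A=25 B=51 C=30 D=59] open={R5}
Step 10: reserve R6 C 4 -> on_hand[A=25 B=60 C=30 D=59] avail[A=25 B=51 C=26 D=59] open={R5,R6}
Step 11: reserve R7 D 9 -> on_hand[A=25 B=60 C=30 D=59] avail[A=25 B=51 C=26 D=50] open={R5,R6,R7}
Step 12: commit R7 -> on_hand[A=25 B=60 C=30 D=50] avail[A=25 B=51 C=26 D=50] open={R5,R6}
Step 13: commit R6 -> on_hand[A=25 B=60 C=26 D=50] avail[A=25 B=51 C=26 D=50] open={R5}
Step 14: reserve R8 B 1 -> on_hand[A=25 B=60 C=26 D=50] avail[A=25 B=50 C=26 D=50] open={R5,R8}
Step 15: reserve R9 D 1 -> on_hand[A=25 B=60 C=26 D=50] avail[A=25 B=50 C=26 D=49] open={R5,R8,R9}
Step 16: commit R9 -> on_hand[A=25 B=60 C=26 D=49] avail[A=25 B=50 C=26 D=49] open={R5,R8}
Step 17: reserve R10 C 5 -> on_hand[A=25 B=60 C=26 D=49] avail[A=25 B=50 C=21 D=49] open={R10,R5,R8}
Final available[D] = 49

Answer: 49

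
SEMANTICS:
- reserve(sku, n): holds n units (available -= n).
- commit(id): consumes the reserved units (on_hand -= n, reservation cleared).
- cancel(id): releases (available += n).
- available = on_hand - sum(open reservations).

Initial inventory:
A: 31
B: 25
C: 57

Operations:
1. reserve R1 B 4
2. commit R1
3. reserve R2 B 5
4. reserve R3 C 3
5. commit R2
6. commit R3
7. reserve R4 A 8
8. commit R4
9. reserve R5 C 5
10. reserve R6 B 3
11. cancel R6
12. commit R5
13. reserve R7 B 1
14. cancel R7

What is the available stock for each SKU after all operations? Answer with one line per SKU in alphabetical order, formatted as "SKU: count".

Step 1: reserve R1 B 4 -> on_hand[A=31 B=25 C=57] avail[A=31 B=21 C=57] open={R1}
Step 2: commit R1 -> on_hand[A=31 B=21 C=57] avail[A=31 B=21 C=57] open={}
Step 3: reserve R2 B 5 -> on_hand[A=31 B=21 C=57] avail[A=31 B=16 C=57] open={R2}
Step 4: reserve R3 C 3 -> on_hand[A=31 B=21 C=57] avail[A=31 B=16 C=54] open={R2,R3}
Step 5: commit R2 -> on_hand[A=31 B=16 C=57] avail[A=31 B=16 C=54] open={R3}
Step 6: commit R3 -> on_hand[A=31 B=16 C=54] avail[A=31 B=16 C=54] open={}
Step 7: reserve R4 A 8 -> on_hand[A=31 B=16 C=54] avail[A=23 B=16 C=54] open={R4}
Step 8: commit R4 -> on_hand[A=23 B=16 C=54] avail[A=23 B=16 C=54] open={}
Step 9: reserve R5 C 5 -> on_hand[A=23 B=16 C=54] avail[A=23 B=16 C=49] open={R5}
Step 10: reserve R6 B 3 -> on_hand[A=23 B=16 C=54] avail[A=23 B=13 C=49] open={R5,R6}
Step 11: cancel R6 -> on_hand[A=23 B=16 C=54] avail[A=23 B=16 C=49] open={R5}
Step 12: commit R5 -> on_hand[A=23 B=16 C=49] avail[A=23 B=16 C=49] open={}
Step 13: reserve R7 B 1 -> on_hand[A=23 B=16 C=49] avail[A=23 B=15 C=49] open={R7}
Step 14: cancel R7 -> on_hand[A=23 B=16 C=49] avail[A=23 B=16 C=49] open={}

Answer: A: 23
B: 16
C: 49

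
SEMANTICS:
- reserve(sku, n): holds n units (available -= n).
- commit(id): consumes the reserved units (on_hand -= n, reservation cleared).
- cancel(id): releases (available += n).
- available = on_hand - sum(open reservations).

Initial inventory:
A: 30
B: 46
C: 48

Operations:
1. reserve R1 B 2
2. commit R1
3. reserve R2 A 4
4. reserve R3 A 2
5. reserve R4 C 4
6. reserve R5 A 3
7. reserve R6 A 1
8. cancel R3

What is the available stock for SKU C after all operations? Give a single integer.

Step 1: reserve R1 B 2 -> on_hand[A=30 B=46 C=48] avail[A=30 B=44 C=48] open={R1}
Step 2: commit R1 -> on_hand[A=30 B=44 C=48] avail[A=30 B=44 C=48] open={}
Step 3: reserve R2 A 4 -> on_hand[A=30 B=44 C=48] avail[A=26 B=44 C=48] open={R2}
Step 4: reserve R3 A 2 -> on_hand[A=30 B=44 C=48] avail[A=24 B=44 C=48] open={R2,R3}
Step 5: reserve R4 C 4 -> on_hand[A=30 B=44 C=48] avail[A=24 B=44 C=44] open={R2,R3,R4}
Step 6: reserve R5 A 3 -> on_hand[A=30 B=44 C=48] avail[A=21 B=44 C=44] open={R2,R3,R4,R5}
Step 7: reserve R6 A 1 -> on_hand[A=30 B=44 C=48] avail[A=20 B=44 C=44] open={R2,R3,R4,R5,R6}
Step 8: cancel R3 -> on_hand[A=30 B=44 C=48] avail[A=22 B=44 C=44] open={R2,R4,R5,R6}
Final available[C] = 44

Answer: 44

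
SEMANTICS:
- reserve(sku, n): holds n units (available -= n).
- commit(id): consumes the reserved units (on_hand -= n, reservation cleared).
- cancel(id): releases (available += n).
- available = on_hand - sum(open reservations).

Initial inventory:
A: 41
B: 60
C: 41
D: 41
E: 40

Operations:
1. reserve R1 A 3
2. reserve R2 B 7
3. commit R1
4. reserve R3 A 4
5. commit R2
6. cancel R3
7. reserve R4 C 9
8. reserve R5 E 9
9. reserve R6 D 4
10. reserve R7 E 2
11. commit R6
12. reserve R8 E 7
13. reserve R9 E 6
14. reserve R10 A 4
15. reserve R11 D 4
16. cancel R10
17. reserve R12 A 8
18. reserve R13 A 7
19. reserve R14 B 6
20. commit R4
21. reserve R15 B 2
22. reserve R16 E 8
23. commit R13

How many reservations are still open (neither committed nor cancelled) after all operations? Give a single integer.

Answer: 9

Derivation:
Step 1: reserve R1 A 3 -> on_hand[A=41 B=60 C=41 D=41 E=40] avail[A=38 B=60 C=41 D=41 E=40] open={R1}
Step 2: reserve R2 B 7 -> on_hand[A=41 B=60 C=41 D=41 E=40] avail[A=38 B=53 C=41 D=41 E=40] open={R1,R2}
Step 3: commit R1 -> on_hand[A=38 B=60 C=41 D=41 E=40] avail[A=38 B=53 C=41 D=41 E=40] open={R2}
Step 4: reserve R3 A 4 -> on_hand[A=38 B=60 C=41 D=41 E=40] avail[A=34 B=53 C=41 D=41 E=40] open={R2,R3}
Step 5: commit R2 -> on_hand[A=38 B=53 C=41 D=41 E=40] avail[A=34 B=53 C=41 D=41 E=40] open={R3}
Step 6: cancel R3 -> on_hand[A=38 B=53 C=41 D=41 E=40] avail[A=38 B=53 C=41 D=41 E=40] open={}
Step 7: reserve R4 C 9 -> on_hand[A=38 B=53 C=41 D=41 E=40] avail[A=38 B=53 C=32 D=41 E=40] open={R4}
Step 8: reserve R5 E 9 -> on_hand[A=38 B=53 C=41 D=41 E=40] avail[A=38 B=53 C=32 D=41 E=31] open={R4,R5}
Step 9: reserve R6 D 4 -> on_hand[A=38 B=53 C=41 D=41 E=40] avail[A=38 B=53 C=32 D=37 E=31] open={R4,R5,R6}
Step 10: reserve R7 E 2 -> on_hand[A=38 B=53 C=41 D=41 E=40] avail[A=38 B=53 C=32 D=37 E=29] open={R4,R5,R6,R7}
Step 11: commit R6 -> on_hand[A=38 B=53 C=41 D=37 E=40] avail[A=38 B=53 C=32 D=37 E=29] open={R4,R5,R7}
Step 12: reserve R8 E 7 -> on_hand[A=38 B=53 C=41 D=37 E=40] avail[A=38 B=53 C=32 D=37 E=22] open={R4,R5,R7,R8}
Step 13: reserve R9 E 6 -> on_hand[A=38 B=53 C=41 D=37 E=40] avail[A=38 B=53 C=32 D=37 E=16] open={R4,R5,R7,R8,R9}
Step 14: reserve R10 A 4 -> on_hand[A=38 B=53 C=41 D=37 E=40] avail[A=34 B=53 C=32 D=37 E=16] open={R10,R4,R5,R7,R8,R9}
Step 15: reserve R11 D 4 -> on_hand[A=38 B=53 C=41 D=37 E=40] avail[A=34 B=53 C=32 D=33 E=16] open={R10,R11,R4,R5,R7,R8,R9}
Step 16: cancel R10 -> on_hand[A=38 B=53 C=41 D=37 E=40] avail[A=38 B=53 C=32 D=33 E=16] open={R11,R4,R5,R7,R8,R9}
Step 17: reserve R12 A 8 -> on_hand[A=38 B=53 C=41 D=37 E=40] avail[A=30 B=53 C=32 D=33 E=16] open={R11,R12,R4,R5,R7,R8,R9}
Step 18: reserve R13 A 7 -> on_hand[A=38 B=53 C=41 D=37 E=40] avail[A=23 B=53 C=32 D=33 E=16] open={R11,R12,R13,R4,R5,R7,R8,R9}
Step 19: reserve R14 B 6 -> on_hand[A=38 B=53 C=41 D=37 E=40] avail[A=23 B=47 C=32 D=33 E=16] open={R11,R12,R13,R14,R4,R5,R7,R8,R9}
Step 20: commit R4 -> on_hand[A=38 B=53 C=32 D=37 E=40] avail[A=23 B=47 C=32 D=33 E=16] open={R11,R12,R13,R14,R5,R7,R8,R9}
Step 21: reserve R15 B 2 -> on_hand[A=38 B=53 C=32 D=37 E=40] avail[A=23 B=45 C=32 D=33 E=16] open={R11,R12,R13,R14,R15,R5,R7,R8,R9}
Step 22: reserve R16 E 8 -> on_hand[A=38 B=53 C=32 D=37 E=40] avail[A=23 B=45 C=32 D=33 E=8] open={R11,R12,R13,R14,R15,R16,R5,R7,R8,R9}
Step 23: commit R13 -> on_hand[A=31 B=53 C=32 D=37 E=40] avail[A=23 B=45 C=32 D=33 E=8] open={R11,R12,R14,R15,R16,R5,R7,R8,R9}
Open reservations: ['R11', 'R12', 'R14', 'R15', 'R16', 'R5', 'R7', 'R8', 'R9'] -> 9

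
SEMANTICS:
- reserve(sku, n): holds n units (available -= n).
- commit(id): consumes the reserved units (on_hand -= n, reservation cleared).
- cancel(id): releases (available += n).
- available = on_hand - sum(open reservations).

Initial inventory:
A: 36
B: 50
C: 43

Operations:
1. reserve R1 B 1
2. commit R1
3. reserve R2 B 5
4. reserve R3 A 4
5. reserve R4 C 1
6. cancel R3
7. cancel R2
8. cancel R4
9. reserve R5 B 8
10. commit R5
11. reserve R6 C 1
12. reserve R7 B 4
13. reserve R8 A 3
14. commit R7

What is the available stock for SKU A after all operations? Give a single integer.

Step 1: reserve R1 B 1 -> on_hand[A=36 B=50 C=43] avail[A=36 B=49 C=43] open={R1}
Step 2: commit R1 -> on_hand[A=36 B=49 C=43] avail[A=36 B=49 C=43] open={}
Step 3: reserve R2 B 5 -> on_hand[A=36 B=49 C=43] avail[A=36 B=44 C=43] open={R2}
Step 4: reserve R3 A 4 -> on_hand[A=36 B=49 C=43] avail[A=32 B=44 C=43] open={R2,R3}
Step 5: reserve R4 C 1 -> on_hand[A=36 B=49 C=43] avail[A=32 B=44 C=42] open={R2,R3,R4}
Step 6: cancel R3 -> on_hand[A=36 B=49 C=43] avail[A=36 B=44 C=42] open={R2,R4}
Step 7: cancel R2 -> on_hand[A=36 B=49 C=43] avail[A=36 B=49 C=42] open={R4}
Step 8: cancel R4 -> on_hand[A=36 B=49 C=43] avail[A=36 B=49 C=43] open={}
Step 9: reserve R5 B 8 -> on_hand[A=36 B=49 C=43] avail[A=36 B=41 C=43] open={R5}
Step 10: commit R5 -> on_hand[A=36 B=41 C=43] avail[A=36 B=41 C=43] open={}
Step 11: reserve R6 C 1 -> on_hand[A=36 B=41 C=43] avail[A=36 B=41 C=42] open={R6}
Step 12: reserve R7 B 4 -> on_hand[A=36 B=41 C=43] avail[A=36 B=37 C=42] open={R6,R7}
Step 13: reserve R8 A 3 -> on_hand[A=36 B=41 C=43] avail[A=33 B=37 C=42] open={R6,R7,R8}
Step 14: commit R7 -> on_hand[A=36 B=37 C=43] avail[A=33 B=37 C=42] open={R6,R8}
Final available[A] = 33

Answer: 33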